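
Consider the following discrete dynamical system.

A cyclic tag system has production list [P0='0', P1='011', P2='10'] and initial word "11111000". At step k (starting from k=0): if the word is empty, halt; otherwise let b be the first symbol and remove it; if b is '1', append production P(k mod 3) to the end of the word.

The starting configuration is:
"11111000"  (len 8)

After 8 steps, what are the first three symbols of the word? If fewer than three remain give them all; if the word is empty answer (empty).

[0] "11111000"  (len 8)
[1] "11110000"  (len 8)
[2] "1110000011"  (len 10)
[3] "11000001110"  (len 11)
[4] "10000011100"  (len 11)
[5] "0000011100011"  (len 13)
[6] "000011100011"  (len 12)
[7] "00011100011"  (len 11)
[8] "0011100011"  (len 10)

001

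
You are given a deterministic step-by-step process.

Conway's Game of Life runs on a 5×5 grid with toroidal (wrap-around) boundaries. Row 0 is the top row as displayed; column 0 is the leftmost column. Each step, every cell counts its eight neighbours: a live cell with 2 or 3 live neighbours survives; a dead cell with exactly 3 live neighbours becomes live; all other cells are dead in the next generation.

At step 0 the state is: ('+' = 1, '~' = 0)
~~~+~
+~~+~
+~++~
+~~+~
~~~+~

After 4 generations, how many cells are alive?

0) ~~~+~
+~~+~
+~++~
+~~+~
~~~+~
1) ~~++~
~+~+~
+~++~
~+~+~
~~++~
2) ~+~~+
~+~~~
+~~+~
~+~~~
~+~~+
3) ~++~~
~++~+
+++~~
~++~+
~++~~
4) ~~~~~
~~~~~
~~~~+
~~~~~
~~~~~

1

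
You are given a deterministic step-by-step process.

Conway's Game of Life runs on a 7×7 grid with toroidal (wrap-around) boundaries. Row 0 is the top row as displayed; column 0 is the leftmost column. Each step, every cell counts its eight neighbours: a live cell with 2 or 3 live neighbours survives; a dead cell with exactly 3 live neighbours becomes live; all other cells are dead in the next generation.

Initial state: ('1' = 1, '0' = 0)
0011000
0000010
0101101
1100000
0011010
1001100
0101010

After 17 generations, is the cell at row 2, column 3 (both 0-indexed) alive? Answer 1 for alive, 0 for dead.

0

[0] 0011000
0000010
0101101
1100000
0011010
1001100
0101010
[1] 0011000
0000010
0110111
1100011
1011001
0100011
0100000
[2] 0010000
0100011
0110100
0000000
0010100
0100011
1100000
[3] 0010001
1101010
1110010
0110000
0000010
0110011
1110001
[4] 0001010
0001110
0001100
1010001
1000011
0010010
0001000
[5] 0011010
0010010
0010001
1101100
1000010
0000110
0011000
[6] 0100000
0110111
1010111
1111110
1101010
0001111
0010010
[7] 1101101
0010100
0000000
0000000
0000000
1101000
0011011
[8] 1100001
1110110
0000000
0000000
0000000
1101101
0000010
[9] 0010100
0010010
0100000
0000000
1000000
1000111
0010110
[10] 0110100
0111000
0000000
0000000
1000010
1101100
0100000
[11] 1000000
0101000
0010000
0000000
1100101
1110101
0000100
[12] 0000000
0110000
0010000
1100000
0011001
0010101
0001011
[13] 0010000
0110000
1010000
1101000
0011011
1010101
0001111
[14] 0110110
0011000
1001000
1001100
0000010
1110000
1110101
[15] 0000111
0000000
0100000
0001101
1011101
0011010
0000101
[16] 0000101
0000010
0000000
0100101
1100001
1110000
0000001
[17] 0000001
0000010
0000010
0100011
0000011
0010000
0100011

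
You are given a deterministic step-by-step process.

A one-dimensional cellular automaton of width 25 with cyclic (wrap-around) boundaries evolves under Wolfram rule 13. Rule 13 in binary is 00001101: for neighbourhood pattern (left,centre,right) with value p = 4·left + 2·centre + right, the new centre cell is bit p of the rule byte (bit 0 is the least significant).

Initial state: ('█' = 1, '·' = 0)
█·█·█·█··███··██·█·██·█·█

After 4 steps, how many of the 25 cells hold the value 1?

10

k=0  █·█·█·█··███··██·█·██·█·█
k=1  ··█·█·█··█····█··█·█··█·█
k=2  ··█·█·█··█·██·█··█·█··█·█
k=3  ··█·█·█··█·█··█··█·█··█·█
k=4  ··█·█·█··█·█··█··█·█··█·█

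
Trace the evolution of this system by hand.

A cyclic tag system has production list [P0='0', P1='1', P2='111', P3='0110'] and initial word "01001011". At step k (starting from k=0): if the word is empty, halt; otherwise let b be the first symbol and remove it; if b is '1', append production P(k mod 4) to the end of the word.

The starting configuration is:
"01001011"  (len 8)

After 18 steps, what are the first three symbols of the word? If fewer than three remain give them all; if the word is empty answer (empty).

111

k=0  "01001011"  (len 8)
k=1  "1001011"  (len 7)
k=2  "0010111"  (len 7)
k=3  "010111"  (len 6)
k=4  "10111"  (len 5)
k=5  "01110"  (len 5)
k=6  "1110"  (len 4)
k=7  "110111"  (len 6)
k=8  "101110110"  (len 9)
k=9  "011101100"  (len 9)
k=10  "11101100"  (len 8)
k=11  "1101100111"  (len 10)
k=12  "1011001110110"  (len 13)
k=13  "0110011101100"  (len 13)
k=14  "110011101100"  (len 12)
k=15  "10011101100111"  (len 14)
k=16  "00111011001110110"  (len 17)
k=17  "0111011001110110"  (len 16)
k=18  "111011001110110"  (len 15)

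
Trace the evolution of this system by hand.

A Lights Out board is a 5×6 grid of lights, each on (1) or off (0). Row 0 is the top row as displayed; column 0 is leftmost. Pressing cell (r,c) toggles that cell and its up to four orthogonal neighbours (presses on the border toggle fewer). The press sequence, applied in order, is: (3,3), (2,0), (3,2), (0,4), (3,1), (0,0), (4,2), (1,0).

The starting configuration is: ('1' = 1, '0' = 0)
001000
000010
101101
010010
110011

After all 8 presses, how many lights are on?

14

k=0  001000
000010
101101
010010
110011
k=1  001000
000010
101001
011100
110111
k=2  001000
100010
011001
111100
110111
k=3  001000
100010
010001
100000
111111
k=4  001111
100000
010001
100000
111111
k=5  001111
100000
000001
011000
101111
k=6  111111
000000
000001
011000
101111
k=7  111111
000000
000001
010000
110011
k=8  011111
110000
100001
010000
110011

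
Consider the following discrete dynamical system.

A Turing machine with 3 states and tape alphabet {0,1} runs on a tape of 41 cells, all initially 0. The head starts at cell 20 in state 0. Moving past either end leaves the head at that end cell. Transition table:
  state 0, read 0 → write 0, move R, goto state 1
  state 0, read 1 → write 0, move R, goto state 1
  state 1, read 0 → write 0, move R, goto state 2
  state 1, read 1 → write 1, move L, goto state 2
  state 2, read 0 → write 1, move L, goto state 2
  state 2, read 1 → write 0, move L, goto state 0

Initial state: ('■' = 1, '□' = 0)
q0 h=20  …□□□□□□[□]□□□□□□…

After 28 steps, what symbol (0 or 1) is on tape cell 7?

1

step 0: q0 h=20  …□□□□□□[□]□□□□□□…
step 1: q1 h=21  …□□□□□□[□]□□□□□□…
step 2: q2 h=22  …□□□□□□[□]□□□□□□…
step 3: q2 h=21  …□□□□□□[□]■□□□□□…
step 4: q2 h=20  …□□□□□□[□]■■□□□□…
step 5: q2 h=19  …□□□□□□[□]■■■□□□…
step 6: q2 h=18  …□□□□□□[□]■■■■□□…
step 7: q2 h=17  …□□□□□□[□]■■■■■□…
step 8: q2 h=16  …□□□□□□[□]■■■■■■…
step 9: q2 h=15  …□□□□□□[□]■■■■■■…
step 10: q2 h=14  …□□□□□□[□]■■■■■■…
step 11: q2 h=13  …□□□□□□[□]■■■■■■…
step 12: q2 h=12  …□□□□□□[□]■■■■■■…
step 13: q2 h=11  …□□□□□□[□]■■■■■■…
step 14: q2 h=10  …□□□□□□[□]■■■■■■…
step 15: q2 h= 9  …□□□□□□[□]■■■■■■…
step 16: q2 h= 8  …□□□□□□[□]■■■■■■…
step 17: q2 h= 7  …□□□□□□[□]■■■■■■…
step 18: q2 h= 6  |□□□□□□[□]■■■■■■…
step 19: q2 h= 5  |□□□□□[□]■■■■■■…
step 20: q2 h= 4  |□□□□[□]■■■■■■…
step 21: q2 h= 3  |□□□[□]■■■■■■…
step 22: q2 h= 2  |□□[□]■■■■■■…
step 23: q2 h= 1  |□[□]■■■■■■…
step 24: q2 h= 0  |[□]■■■■■■…
step 25: q2 h= 0  |[■]■■■■■■…
step 26: q0 h= 0  |[□]■■■■■■…
step 27: q1 h= 1  |□[■]■■■■■■…
step 28: q2 h= 0  |[□]■■■■■■…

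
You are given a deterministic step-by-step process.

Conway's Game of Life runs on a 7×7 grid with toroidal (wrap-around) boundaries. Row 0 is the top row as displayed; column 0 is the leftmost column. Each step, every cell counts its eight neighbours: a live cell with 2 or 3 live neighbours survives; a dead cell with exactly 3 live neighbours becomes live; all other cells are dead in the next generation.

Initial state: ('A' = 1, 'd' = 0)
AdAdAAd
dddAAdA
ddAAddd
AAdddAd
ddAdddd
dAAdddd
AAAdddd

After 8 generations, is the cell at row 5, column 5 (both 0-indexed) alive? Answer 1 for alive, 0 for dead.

1

t=0: AdAdAAd
dddAAdA
ddAAddd
AAdddAd
ddAdddd
dAAdddd
AAAdddd
t=1: AdAdAAd
dAddddA
AAAAdAA
dAdAddd
AdAdddd
AddAddd
AdddddA
t=2: dddddAd
ddddddd
dddAAAA
dddAAdd
AdAAddd
Adddddd
AddAAAd
t=3: dddddAA
ddddddA
dddAdAd
ddddddA
dAAAAdd
AdAdddd
ddddAAd
t=4: ddddAdA
ddddAdA
dddddAA
dddddAd
AAAAddd
ddAddAd
ddddAAd
t=5: dddAAdA
AdddAdA
ddddAdA
AAAdAAd
dAAAAdA
ddAddAA
dddAAdA
t=6: ddddddA
AdddAdA
ddddAdd
ddddddd
ddddddd
dAddddA
AdAdddA
t=7: dAddddd
AdddddA
dddddAd
ddddddd
ddddddd
dAddddA
dAdddAA
t=8: dAdddAd
AdddddA
ddddddA
ddddddd
ddddddd
dddddAA
dAAddAA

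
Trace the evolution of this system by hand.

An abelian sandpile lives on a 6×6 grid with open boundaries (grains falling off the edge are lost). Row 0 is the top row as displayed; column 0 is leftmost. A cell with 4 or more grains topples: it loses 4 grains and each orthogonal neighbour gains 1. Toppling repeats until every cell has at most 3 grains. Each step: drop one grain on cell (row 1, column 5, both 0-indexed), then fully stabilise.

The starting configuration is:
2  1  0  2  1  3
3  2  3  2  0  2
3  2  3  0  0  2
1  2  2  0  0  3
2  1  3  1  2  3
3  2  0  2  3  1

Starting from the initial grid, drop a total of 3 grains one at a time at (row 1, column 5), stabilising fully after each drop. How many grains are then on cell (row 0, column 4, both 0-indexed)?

2

k=0  2  1  0  2  1  3
3  2  3  2  0  2
3  2  3  0  0  2
1  2  2  0  0  3
2  1  3  1  2  3
3  2  0  2  3  1
k=1  2  1  0  2  1  3
3  2  3  2  0  3
3  2  3  0  0  2
1  2  2  0  0  3
2  1  3  1  2  3
3  2  0  2  3  1
k=2  2  1  0  2  2  0
3  2  3  2  1  1
3  2  3  0  0  3
1  2  2  0  0  3
2  1  3  1  2  3
3  2  0  2  3  1
k=3  2  1  0  2  2  0
3  2  3  2  1  2
3  2  3  0  0  3
1  2  2  0  0  3
2  1  3  1  2  3
3  2  0  2  3  1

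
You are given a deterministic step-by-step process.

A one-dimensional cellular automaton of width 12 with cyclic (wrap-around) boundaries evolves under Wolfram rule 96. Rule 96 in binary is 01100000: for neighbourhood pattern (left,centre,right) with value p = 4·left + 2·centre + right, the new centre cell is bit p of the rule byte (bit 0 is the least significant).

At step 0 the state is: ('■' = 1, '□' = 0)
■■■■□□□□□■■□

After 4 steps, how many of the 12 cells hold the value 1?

0) ■■■■□□□□□■■□
1) □□□■□□□□□□■■
2) □□□□□□□□□□□■
3) □□□□□□□□□□□□
4) □□□□□□□□□□□□

0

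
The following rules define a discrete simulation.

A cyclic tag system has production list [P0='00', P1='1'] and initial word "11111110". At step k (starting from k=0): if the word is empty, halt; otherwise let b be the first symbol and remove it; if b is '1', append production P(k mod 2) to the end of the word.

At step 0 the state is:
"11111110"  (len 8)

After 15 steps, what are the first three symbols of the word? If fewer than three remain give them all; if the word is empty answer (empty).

010

step 0: "11111110"  (len 8)
step 1: "111111000"  (len 9)
step 2: "111110001"  (len 9)
step 3: "1111000100"  (len 10)
step 4: "1110001001"  (len 10)
step 5: "11000100100"  (len 11)
step 6: "10001001001"  (len 11)
step 7: "000100100100"  (len 12)
step 8: "00100100100"  (len 11)
step 9: "0100100100"  (len 10)
step 10: "100100100"  (len 9)
step 11: "0010010000"  (len 10)
step 12: "010010000"  (len 9)
step 13: "10010000"  (len 8)
step 14: "00100001"  (len 8)
step 15: "0100001"  (len 7)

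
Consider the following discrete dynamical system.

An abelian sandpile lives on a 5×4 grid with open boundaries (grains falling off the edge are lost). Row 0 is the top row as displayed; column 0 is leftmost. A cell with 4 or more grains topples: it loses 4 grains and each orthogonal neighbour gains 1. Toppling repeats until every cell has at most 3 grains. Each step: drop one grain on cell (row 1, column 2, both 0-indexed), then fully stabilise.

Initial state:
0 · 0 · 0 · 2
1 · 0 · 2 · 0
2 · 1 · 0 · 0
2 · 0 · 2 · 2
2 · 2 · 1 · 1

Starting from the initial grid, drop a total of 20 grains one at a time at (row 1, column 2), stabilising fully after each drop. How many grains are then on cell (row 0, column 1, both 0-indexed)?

step 0: 0 · 0 · 0 · 2
1 · 0 · 2 · 0
2 · 1 · 0 · 0
2 · 0 · 2 · 2
2 · 2 · 1 · 1
step 1: 0 · 0 · 0 · 2
1 · 0 · 3 · 0
2 · 1 · 0 · 0
2 · 0 · 2 · 2
2 · 2 · 1 · 1
step 2: 0 · 0 · 1 · 2
1 · 1 · 0 · 1
2 · 1 · 1 · 0
2 · 0 · 2 · 2
2 · 2 · 1 · 1
step 3: 0 · 0 · 1 · 2
1 · 1 · 1 · 1
2 · 1 · 1 · 0
2 · 0 · 2 · 2
2 · 2 · 1 · 1
step 4: 0 · 0 · 1 · 2
1 · 1 · 2 · 1
2 · 1 · 1 · 0
2 · 0 · 2 · 2
2 · 2 · 1 · 1
step 5: 0 · 0 · 1 · 2
1 · 1 · 3 · 1
2 · 1 · 1 · 0
2 · 0 · 2 · 2
2 · 2 · 1 · 1
step 6: 0 · 0 · 2 · 2
1 · 2 · 0 · 2
2 · 1 · 2 · 0
2 · 0 · 2 · 2
2 · 2 · 1 · 1
step 7: 0 · 0 · 2 · 2
1 · 2 · 1 · 2
2 · 1 · 2 · 0
2 · 0 · 2 · 2
2 · 2 · 1 · 1
step 8: 0 · 0 · 2 · 2
1 · 2 · 2 · 2
2 · 1 · 2 · 0
2 · 0 · 2 · 2
2 · 2 · 1 · 1
step 9: 0 · 0 · 2 · 2
1 · 2 · 3 · 2
2 · 1 · 2 · 0
2 · 0 · 2 · 2
2 · 2 · 1 · 1
step 10: 0 · 0 · 3 · 2
1 · 3 · 0 · 3
2 · 1 · 3 · 0
2 · 0 · 2 · 2
2 · 2 · 1 · 1
step 11: 0 · 0 · 3 · 2
1 · 3 · 1 · 3
2 · 1 · 3 · 0
2 · 0 · 2 · 2
2 · 2 · 1 · 1
step 12: 0 · 0 · 3 · 2
1 · 3 · 2 · 3
2 · 1 · 3 · 0
2 · 0 · 2 · 2
2 · 2 · 1 · 1
step 13: 0 · 0 · 3 · 2
1 · 3 · 3 · 3
2 · 1 · 3 · 0
2 · 0 · 2 · 2
2 · 2 · 1 · 1
step 14: 0 · 2 · 2 · 0
2 · 1 · 0 · 2
2 · 3 · 1 · 2
2 · 0 · 3 · 2
2 · 2 · 1 · 1
step 15: 0 · 2 · 2 · 0
2 · 1 · 1 · 2
2 · 3 · 1 · 2
2 · 0 · 3 · 2
2 · 2 · 1 · 1
step 16: 0 · 2 · 2 · 0
2 · 1 · 2 · 2
2 · 3 · 1 · 2
2 · 0 · 3 · 2
2 · 2 · 1 · 1
step 17: 0 · 2 · 2 · 0
2 · 1 · 3 · 2
2 · 3 · 1 · 2
2 · 0 · 3 · 2
2 · 2 · 1 · 1
step 18: 0 · 2 · 3 · 0
2 · 2 · 0 · 3
2 · 3 · 2 · 2
2 · 0 · 3 · 2
2 · 2 · 1 · 1
step 19: 0 · 2 · 3 · 0
2 · 2 · 1 · 3
2 · 3 · 2 · 2
2 · 0 · 3 · 2
2 · 2 · 1 · 1
step 20: 0 · 2 · 3 · 0
2 · 2 · 2 · 3
2 · 3 · 2 · 2
2 · 0 · 3 · 2
2 · 2 · 1 · 1

2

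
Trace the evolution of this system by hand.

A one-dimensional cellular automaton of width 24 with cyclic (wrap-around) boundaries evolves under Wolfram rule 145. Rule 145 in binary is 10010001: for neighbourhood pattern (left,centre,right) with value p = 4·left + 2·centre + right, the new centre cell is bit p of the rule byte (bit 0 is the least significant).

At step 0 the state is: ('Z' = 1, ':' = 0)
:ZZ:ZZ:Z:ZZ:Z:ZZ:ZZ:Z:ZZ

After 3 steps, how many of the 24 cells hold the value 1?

24

[0] :ZZ:ZZ:Z:ZZ:Z:ZZ:ZZ:Z:ZZ
[1] ::::::::::::::::::::::::
[2] ZZZZZZZZZZZZZZZZZZZZZZZZ
[3] ZZZZZZZZZZZZZZZZZZZZZZZZ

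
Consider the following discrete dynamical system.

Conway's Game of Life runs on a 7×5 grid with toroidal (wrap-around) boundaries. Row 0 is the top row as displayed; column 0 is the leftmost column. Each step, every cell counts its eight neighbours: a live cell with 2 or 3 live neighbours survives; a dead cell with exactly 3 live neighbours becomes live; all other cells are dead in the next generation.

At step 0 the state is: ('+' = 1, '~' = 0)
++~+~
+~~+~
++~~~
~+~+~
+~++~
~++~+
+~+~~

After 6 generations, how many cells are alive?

6

t=0: ++~+~
+~~+~
++~~~
~+~+~
+~++~
~++~+
+~+~~
t=1: +~~+~
~~~~~
++~~~
~~~+~
+~~~~
~~~~+
~~~~~
t=2: ~~~~~
++~~+
~~~~~
++~~+
~~~~+
~~~~~
~~~~+
t=3: ~~~~+
+~~~~
~~~~~
+~~~+
~~~~+
~~~~~
~~~~~
t=4: ~~~~~
~~~~~
+~~~+
+~~~+
+~~~+
~~~~~
~~~~~
t=5: ~~~~~
~~~~~
+~~~+
~+~+~
+~~~+
~~~~~
~~~~~
t=6: ~~~~~
~~~~~
+~~~+
~+~+~
+~~~+
~~~~~
~~~~~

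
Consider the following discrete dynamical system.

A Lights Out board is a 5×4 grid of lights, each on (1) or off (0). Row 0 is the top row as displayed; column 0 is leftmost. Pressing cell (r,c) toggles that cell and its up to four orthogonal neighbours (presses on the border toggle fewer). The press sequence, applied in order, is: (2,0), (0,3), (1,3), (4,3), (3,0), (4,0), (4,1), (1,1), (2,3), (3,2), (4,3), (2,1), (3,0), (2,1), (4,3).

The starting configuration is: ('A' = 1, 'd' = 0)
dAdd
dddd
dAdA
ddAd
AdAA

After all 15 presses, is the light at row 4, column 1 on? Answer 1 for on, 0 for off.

t=0: dAdd
dddd
dAdA
ddAd
AdAA
t=1: dAdd
Addd
AddA
AdAd
AdAA
t=2: dAAA
AddA
AddA
AdAd
AdAA
t=3: dAAd
AdAd
Addd
AdAd
AdAA
t=4: dAAd
AdAd
Addd
AdAA
Addd
t=5: dAAd
AdAd
dddd
dAAA
dddd
t=6: dAAd
AdAd
dddd
AAAA
AAdd
t=7: dAAd
AdAd
dddd
AdAA
ddAd
t=8: ddAd
dAdd
dAdd
AdAA
ddAd
t=9: ddAd
dAdA
dAAA
AdAd
ddAd
t=10: ddAd
dAdA
dAdA
AAdA
dddd
t=11: ddAd
dAdA
dAdA
AAdd
ddAA
t=12: ddAd
dddA
AdAA
Addd
ddAA
t=13: ddAd
dddA
ddAA
dAdd
AdAA
t=14: ddAd
dAdA
AAdA
dddd
AdAA
t=15: ddAd
dAdA
AAdA
dddA
Addd

0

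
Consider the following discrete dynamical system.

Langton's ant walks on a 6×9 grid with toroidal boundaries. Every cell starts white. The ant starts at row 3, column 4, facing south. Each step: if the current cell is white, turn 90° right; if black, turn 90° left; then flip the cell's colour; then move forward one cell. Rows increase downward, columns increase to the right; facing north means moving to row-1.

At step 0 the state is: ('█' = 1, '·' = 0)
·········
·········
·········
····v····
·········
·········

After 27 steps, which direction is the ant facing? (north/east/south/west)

east

0) ·········
·········
·········
····v····
·········
·········
1) ·········
·········
·········
···<█····
·········
·········
2) ·········
·········
···^·····
···██····
·········
·········
3) ·········
·········
···█>····
···██····
·········
·········
4) ·········
·········
···██····
···█v····
·········
·········
5) ·········
·········
···██····
···█·>···
·········
·········
6) ·········
·········
···██····
···█·█···
·····v···
·········
7) ·········
·········
···██····
···█·█···
····<█···
·········
8) ·········
·········
···██····
···█^█···
····██···
·········
9) ·········
·········
···██····
···██>···
····██···
·········
10) ·········
·········
···██^···
···██····
····██···
·········
11) ·········
·········
···███>··
···██····
····██···
·········
12) ·········
·········
···████··
···██·v··
····██···
·········
13) ·········
·········
···████··
···██<█··
····██···
·········
14) ·········
·········
···██^█··
···████··
····██···
·········
15) ·········
·········
···█<·█··
···████··
····██···
·········
16) ·········
·········
···█··█··
···█v██··
····██···
·········
17) ·········
·········
···█··█··
···█·>█··
····██···
·········
18) ·········
·········
···█·^█··
···█··█··
····██···
·········
19) ·········
·········
···█·█>··
···█··█··
····██···
·········
20) ·········
······^··
···█·█···
···█··█··
····██···
·········
21) ·········
······█>·
···█·█···
···█··█··
····██···
·········
22) ·········
······██·
···█·█·v·
···█··█··
····██···
·········
23) ·········
······██·
···█·█<█·
···█··█··
····██···
·········
24) ·········
······^█·
···█·███·
···█··█··
····██···
·········
25) ·········
·····<·█·
···█·███·
···█··█··
····██···
·········
26) ·····^···
·····█·█·
···█·███·
···█··█··
····██···
·········
27) ·····█>··
·····█·█·
···█·███·
···█··█··
····██···
·········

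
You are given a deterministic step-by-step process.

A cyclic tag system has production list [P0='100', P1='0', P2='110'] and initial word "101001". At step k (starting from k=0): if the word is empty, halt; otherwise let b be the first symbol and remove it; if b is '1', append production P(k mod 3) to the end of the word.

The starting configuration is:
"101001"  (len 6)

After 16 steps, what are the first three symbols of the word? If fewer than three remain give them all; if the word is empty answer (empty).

001

t=0: "101001"  (len 6)
t=1: "01001100"  (len 8)
t=2: "1001100"  (len 7)
t=3: "001100110"  (len 9)
t=4: "01100110"  (len 8)
t=5: "1100110"  (len 7)
t=6: "100110110"  (len 9)
t=7: "00110110100"  (len 11)
t=8: "0110110100"  (len 10)
t=9: "110110100"  (len 9)
t=10: "10110100100"  (len 11)
t=11: "01101001000"  (len 11)
t=12: "1101001000"  (len 10)
t=13: "101001000100"  (len 12)
t=14: "010010001000"  (len 12)
t=15: "10010001000"  (len 11)
t=16: "0010001000100"  (len 13)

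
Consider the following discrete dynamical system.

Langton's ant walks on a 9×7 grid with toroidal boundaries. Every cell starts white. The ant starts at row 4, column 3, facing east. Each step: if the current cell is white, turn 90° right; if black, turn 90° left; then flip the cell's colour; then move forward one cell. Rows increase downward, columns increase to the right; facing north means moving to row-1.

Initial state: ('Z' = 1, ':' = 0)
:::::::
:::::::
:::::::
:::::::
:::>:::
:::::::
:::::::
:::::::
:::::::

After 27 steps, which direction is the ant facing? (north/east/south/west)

0) :::::::
:::::::
:::::::
:::::::
:::>:::
:::::::
:::::::
:::::::
:::::::
1) :::::::
:::::::
:::::::
:::::::
:::Z:::
:::v:::
:::::::
:::::::
:::::::
2) :::::::
:::::::
:::::::
:::::::
:::Z:::
::<Z:::
:::::::
:::::::
:::::::
3) :::::::
:::::::
:::::::
:::::::
::^Z:::
::ZZ:::
:::::::
:::::::
:::::::
4) :::::::
:::::::
:::::::
:::::::
::Z>:::
::ZZ:::
:::::::
:::::::
:::::::
5) :::::::
:::::::
:::::::
:::^:::
::Z::::
::ZZ:::
:::::::
:::::::
:::::::
6) :::::::
:::::::
:::::::
:::Z>::
::Z::::
::ZZ:::
:::::::
:::::::
:::::::
7) :::::::
:::::::
:::::::
:::ZZ::
::Z:v::
::ZZ:::
:::::::
:::::::
:::::::
8) :::::::
:::::::
:::::::
:::ZZ::
::Z<Z::
::ZZ:::
:::::::
:::::::
:::::::
9) :::::::
:::::::
:::::::
:::^Z::
::ZZZ::
::ZZ:::
:::::::
:::::::
:::::::
10) :::::::
:::::::
:::::::
::<:Z::
::ZZZ::
::ZZ:::
:::::::
:::::::
:::::::
11) :::::::
:::::::
::^::::
::Z:Z::
::ZZZ::
::ZZ:::
:::::::
:::::::
:::::::
12) :::::::
:::::::
::Z>:::
::Z:Z::
::ZZZ::
::ZZ:::
:::::::
:::::::
:::::::
13) :::::::
:::::::
::ZZ:::
::ZvZ::
::ZZZ::
::ZZ:::
:::::::
:::::::
:::::::
14) :::::::
:::::::
::ZZ:::
::<ZZ::
::ZZZ::
::ZZ:::
:::::::
:::::::
:::::::
15) :::::::
:::::::
::ZZ:::
:::ZZ::
::vZZ::
::ZZ:::
:::::::
:::::::
:::::::
16) :::::::
:::::::
::ZZ:::
:::ZZ::
:::>Z::
::ZZ:::
:::::::
:::::::
:::::::
17) :::::::
:::::::
::ZZ:::
:::^Z::
::::Z::
::ZZ:::
:::::::
:::::::
:::::::
18) :::::::
:::::::
::ZZ:::
::<:Z::
::::Z::
::ZZ:::
:::::::
:::::::
:::::::
19) :::::::
:::::::
::^Z:::
::Z:Z::
::::Z::
::ZZ:::
:::::::
:::::::
:::::::
20) :::::::
:::::::
:<:Z:::
::Z:Z::
::::Z::
::ZZ:::
:::::::
:::::::
:::::::
21) :::::::
:^:::::
:Z:Z:::
::Z:Z::
::::Z::
::ZZ:::
:::::::
:::::::
:::::::
22) :::::::
:Z>::::
:Z:Z:::
::Z:Z::
::::Z::
::ZZ:::
:::::::
:::::::
:::::::
23) :::::::
:ZZ::::
:ZvZ:::
::Z:Z::
::::Z::
::ZZ:::
:::::::
:::::::
:::::::
24) :::::::
:ZZ::::
:<ZZ:::
::Z:Z::
::::Z::
::ZZ:::
:::::::
:::::::
:::::::
25) :::::::
:ZZ::::
::ZZ:::
:vZ:Z::
::::Z::
::ZZ:::
:::::::
:::::::
:::::::
26) :::::::
:ZZ::::
::ZZ:::
<ZZ:Z::
::::Z::
::ZZ:::
:::::::
:::::::
:::::::
27) :::::::
:ZZ::::
^:ZZ:::
ZZZ:Z::
::::Z::
::ZZ:::
:::::::
:::::::
:::::::

north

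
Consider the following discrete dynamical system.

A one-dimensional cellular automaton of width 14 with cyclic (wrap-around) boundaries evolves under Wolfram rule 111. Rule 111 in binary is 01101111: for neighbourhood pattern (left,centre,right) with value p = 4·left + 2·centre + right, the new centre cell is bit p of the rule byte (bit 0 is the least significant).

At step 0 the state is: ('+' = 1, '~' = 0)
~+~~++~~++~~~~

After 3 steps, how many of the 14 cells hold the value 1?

10

0) ~+~~++~~++~~~~
1) ++~+++~+++~+++
2) ~+++~+++~+++~~
3) ++~+++~+++~+~+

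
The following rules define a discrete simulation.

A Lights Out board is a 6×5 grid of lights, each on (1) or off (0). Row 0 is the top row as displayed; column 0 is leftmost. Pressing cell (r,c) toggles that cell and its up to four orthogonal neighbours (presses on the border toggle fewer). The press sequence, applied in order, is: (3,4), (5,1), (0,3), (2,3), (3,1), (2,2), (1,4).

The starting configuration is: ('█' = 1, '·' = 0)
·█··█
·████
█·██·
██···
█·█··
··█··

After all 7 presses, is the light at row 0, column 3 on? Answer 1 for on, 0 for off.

1

step 0: ·█··█
·████
█·██·
██···
█·█··
··█··
step 1: ·█··█
·████
█·███
██·██
█·█·█
··█··
step 2: ·█··█
·████
█·███
██·██
███·█
██···
step 3: ·███·
·██·█
█·███
██·██
███·█
██···
step 4: ·███·
·████
█····
██··█
███·█
██···
step 5: ·███·
·████
██···
··█·█
█·█·█
██···
step 6: ·███·
·█·██
█·██·
····█
█·█·█
██···
step 7: ·████
·█···
█·███
····█
█·█·█
██···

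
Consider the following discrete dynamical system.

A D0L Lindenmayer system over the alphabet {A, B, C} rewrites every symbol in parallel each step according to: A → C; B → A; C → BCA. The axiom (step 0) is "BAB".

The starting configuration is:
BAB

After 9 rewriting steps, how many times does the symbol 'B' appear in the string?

92

k=0  BAB
k=1  ACA
k=2  CBCAC
k=3  BCAABCACBCA
k=4  ABCACCABCACBCAABCAC
k=5  CABCACBCABCACABCACBCAABCACCABCACBCA
k=6  BCACABCACBCAABCACABCACBCACABCACBCAABCACCABCACBCABCACABCACBCAABCAC
k=7  ABCACBCACABCACBCAABCACCABCACBCACABCACBCAABCACBCACABCACBCAABCACCABCACBCABCACABCACBCAABCACABCACBCACABCACBCAABCACCABCACBCA
k=8  CABCACBCAABCACBCACABCACBCAABCACCABCACBCABCACABCACBCAABCACB…ACABCACBCAABCACBCACABCACBCAABCACCABCACBCABCACABCACBCAABCAC  (len 219)
k=9  BCACABCACBCAABCACCABCACBCAABCACBCACABCACBCAABCACCABCACBCAB…CCABCACBCABCACABCACBCAABCACABCACBCACABCACBCAABCACCABCACBCA  (len 403)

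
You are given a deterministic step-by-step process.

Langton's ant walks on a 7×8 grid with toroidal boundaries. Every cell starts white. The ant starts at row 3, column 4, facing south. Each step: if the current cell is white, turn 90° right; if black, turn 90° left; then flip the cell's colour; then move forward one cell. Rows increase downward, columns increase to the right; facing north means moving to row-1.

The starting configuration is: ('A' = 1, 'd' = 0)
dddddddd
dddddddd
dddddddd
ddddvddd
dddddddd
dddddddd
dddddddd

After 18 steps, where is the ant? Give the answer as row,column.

0) dddddddd
dddddddd
dddddddd
ddddvddd
dddddddd
dddddddd
dddddddd
1) dddddddd
dddddddd
dddddddd
ddd<Addd
dddddddd
dddddddd
dddddddd
2) dddddddd
dddddddd
ddd^dddd
dddAAddd
dddddddd
dddddddd
dddddddd
3) dddddddd
dddddddd
dddA>ddd
dddAAddd
dddddddd
dddddddd
dddddddd
4) dddddddd
dddddddd
dddAAddd
dddAvddd
dddddddd
dddddddd
dddddddd
5) dddddddd
dddddddd
dddAAddd
dddAd>dd
dddddddd
dddddddd
dddddddd
6) dddddddd
dddddddd
dddAAddd
dddAdAdd
dddddvdd
dddddddd
dddddddd
7) dddddddd
dddddddd
dddAAddd
dddAdAdd
dddd<Add
dddddddd
dddddddd
8) dddddddd
dddddddd
dddAAddd
dddA^Add
ddddAAdd
dddddddd
dddddddd
9) dddddddd
dddddddd
dddAAddd
dddAA>dd
ddddAAdd
dddddddd
dddddddd
10) dddddddd
dddddddd
dddAA^dd
dddAAddd
ddddAAdd
dddddddd
dddddddd
11) dddddddd
dddddddd
dddAAA>d
dddAAddd
ddddAAdd
dddddddd
dddddddd
12) dddddddd
dddddddd
dddAAAAd
dddAAdvd
ddddAAdd
dddddddd
dddddddd
13) dddddddd
dddddddd
dddAAAAd
dddAA<Ad
ddddAAdd
dddddddd
dddddddd
14) dddddddd
dddddddd
dddAA^Ad
dddAAAAd
ddddAAdd
dddddddd
dddddddd
15) dddddddd
dddddddd
dddA<dAd
dddAAAAd
ddddAAdd
dddddddd
dddddddd
16) dddddddd
dddddddd
dddAddAd
dddAvAAd
ddddAAdd
dddddddd
dddddddd
17) dddddddd
dddddddd
dddAddAd
dddAd>Ad
ddddAAdd
dddddddd
dddddddd
18) dddddddd
dddddddd
dddAd^Ad
dddAddAd
ddddAAdd
dddddddd
dddddddd

2,5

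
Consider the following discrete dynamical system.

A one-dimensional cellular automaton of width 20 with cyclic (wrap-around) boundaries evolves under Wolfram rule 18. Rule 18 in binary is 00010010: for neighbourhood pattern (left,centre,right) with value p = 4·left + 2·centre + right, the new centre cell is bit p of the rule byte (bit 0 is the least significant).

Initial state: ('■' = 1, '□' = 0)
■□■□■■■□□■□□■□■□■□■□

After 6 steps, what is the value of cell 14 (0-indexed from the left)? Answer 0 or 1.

0

[0] ■□■□■■■□□■□□■□■□■□■□
[1] □□□□□□□■■□■■□□□□□□□□
[2] □□□□□□■□□□□□■□□□□□□□
[3] □□□□□■□■□□□■□■□□□□□□
[4] □□□□■□□□■□■□□□■□□□□□
[5] □□□■□■□■□□□■□■□■□□□□
[6] □□■□□□□□■□■□□□□□■□□□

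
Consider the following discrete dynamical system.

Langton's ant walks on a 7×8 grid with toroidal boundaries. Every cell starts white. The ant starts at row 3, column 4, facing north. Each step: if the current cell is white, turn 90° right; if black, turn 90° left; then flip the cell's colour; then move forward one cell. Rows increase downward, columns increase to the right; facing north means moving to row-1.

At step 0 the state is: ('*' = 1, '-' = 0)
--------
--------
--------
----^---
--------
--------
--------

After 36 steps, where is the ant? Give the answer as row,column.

0,4

0) --------
--------
--------
----^---
--------
--------
--------
1) --------
--------
--------
----*>--
--------
--------
--------
2) --------
--------
--------
----**--
-----v--
--------
--------
3) --------
--------
--------
----**--
----<*--
--------
--------
4) --------
--------
--------
----^*--
----**--
--------
--------
5) --------
--------
--------
---<-*--
----**--
--------
--------
6) --------
--------
---^----
---*-*--
----**--
--------
--------
7) --------
--------
---*>---
---*-*--
----**--
--------
--------
8) --------
--------
---**---
---*v*--
----**--
--------
--------
9) --------
--------
---**---
---<**--
----**--
--------
--------
10) --------
--------
---**---
----**--
---v**--
--------
--------
11) --------
--------
---**---
----**--
--<***--
--------
--------
12) --------
--------
---**---
--^-**--
--****--
--------
--------
13) --------
--------
---**---
--*>**--
--****--
--------
--------
14) --------
--------
---**---
--****--
--*v**--
--------
--------
15) --------
--------
---**---
--****--
--*->*--
--------
--------
16) --------
--------
---**---
--**^*--
--*--*--
--------
--------
17) --------
--------
---**---
--*<-*--
--*--*--
--------
--------
18) --------
--------
---**---
--*--*--
--*v-*--
--------
--------
19) --------
--------
---**---
--*--*--
--<*-*--
--------
--------
20) --------
--------
---**---
--*--*--
---*-*--
--v-----
--------
21) --------
--------
---**---
--*--*--
---*-*--
-<*-----
--------
22) --------
--------
---**---
--*--*--
-^-*-*--
-**-----
--------
23) --------
--------
---**---
--*--*--
-*>*-*--
-**-----
--------
24) --------
--------
---**---
--*--*--
-***-*--
-*v-----
--------
25) --------
--------
---**---
--*--*--
-***-*--
-*->----
--------
26) --------
--------
---**---
--*--*--
-***-*--
-*-*----
---v----
27) --------
--------
---**---
--*--*--
-***-*--
-*-*----
--<*----
28) --------
--------
---**---
--*--*--
-***-*--
-*^*----
--**----
29) --------
--------
---**---
--*--*--
-***-*--
-**>----
--**----
30) --------
--------
---**---
--*--*--
-**^-*--
-**-----
--**----
31) --------
--------
---**---
--*--*--
-*<--*--
-**-----
--**----
32) --------
--------
---**---
--*--*--
-*---*--
-*v-----
--**----
33) --------
--------
---**---
--*--*--
-*---*--
-*->----
--**----
34) --------
--------
---**---
--*--*--
-*---*--
-*-*----
--*v----
35) --------
--------
---**---
--*--*--
-*---*--
-*-*----
--*->---
36) ----v---
--------
---**---
--*--*--
-*---*--
-*-*----
--*-*---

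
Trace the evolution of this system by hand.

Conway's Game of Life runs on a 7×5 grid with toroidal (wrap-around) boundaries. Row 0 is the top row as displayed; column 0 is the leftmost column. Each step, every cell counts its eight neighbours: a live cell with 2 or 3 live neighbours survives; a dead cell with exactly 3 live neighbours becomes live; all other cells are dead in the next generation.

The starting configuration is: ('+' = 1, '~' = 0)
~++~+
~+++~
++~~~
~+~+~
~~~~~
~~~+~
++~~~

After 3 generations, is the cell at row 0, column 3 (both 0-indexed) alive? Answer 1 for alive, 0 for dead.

[0] ~++~+
~+++~
++~~~
~+~+~
~~~~~
~~~+~
++~~~
[1] ~~~~+
~~~++
+~~++
+++~~
~~+~~
~~~~~
++~++
[2] ~~+~~
~~~~~
~~~~~
+~+~~
~~+~~
+++++
+~~++
[3] ~~~++
~~~~~
~~~~~
~+~~~
~~~~~
~~~~~
~~~~~

1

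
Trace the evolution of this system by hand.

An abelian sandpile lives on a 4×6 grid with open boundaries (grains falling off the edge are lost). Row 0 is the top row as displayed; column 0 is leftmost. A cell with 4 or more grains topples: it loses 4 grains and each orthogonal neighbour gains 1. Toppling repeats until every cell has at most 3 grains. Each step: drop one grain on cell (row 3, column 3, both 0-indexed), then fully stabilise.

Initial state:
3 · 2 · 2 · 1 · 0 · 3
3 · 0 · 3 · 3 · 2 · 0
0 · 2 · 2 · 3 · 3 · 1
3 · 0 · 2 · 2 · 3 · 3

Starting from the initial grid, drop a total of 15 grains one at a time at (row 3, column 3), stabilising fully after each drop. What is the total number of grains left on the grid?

gen 0: 3 · 2 · 2 · 1 · 0 · 3
3 · 0 · 3 · 3 · 2 · 0
0 · 2 · 2 · 3 · 3 · 1
3 · 0 · 2 · 2 · 3 · 3
gen 1: 3 · 2 · 2 · 1 · 0 · 3
3 · 0 · 3 · 3 · 2 · 0
0 · 2 · 2 · 3 · 3 · 1
3 · 0 · 2 · 3 · 3 · 3
gen 2: 3 · 2 · 3 · 2 · 1 · 3
3 · 1 · 1 · 2 · 0 · 1
0 · 3 · 1 · 3 · 2 · 3
3 · 1 · 0 · 3 · 2 · 0
gen 3: 3 · 2 · 3 · 2 · 1 · 3
3 · 1 · 1 · 3 · 0 · 1
0 · 3 · 2 · 0 · 3 · 3
3 · 1 · 1 · 1 · 3 · 0
gen 4: 3 · 2 · 3 · 2 · 1 · 3
3 · 1 · 1 · 3 · 0 · 1
0 · 3 · 2 · 0 · 3 · 3
3 · 1 · 1 · 2 · 3 · 0
gen 5: 3 · 2 · 3 · 2 · 1 · 3
3 · 1 · 1 · 3 · 0 · 1
0 · 3 · 2 · 0 · 3 · 3
3 · 1 · 1 · 3 · 3 · 0
gen 6: 3 · 2 · 3 · 2 · 1 · 3
3 · 1 · 1 · 3 · 1 · 2
0 · 3 · 2 · 2 · 1 · 0
3 · 1 · 2 · 1 · 1 · 2
gen 7: 3 · 2 · 3 · 2 · 1 · 3
3 · 1 · 1 · 3 · 1 · 2
0 · 3 · 2 · 2 · 1 · 0
3 · 1 · 2 · 2 · 1 · 2
gen 8: 3 · 2 · 3 · 2 · 1 · 3
3 · 1 · 1 · 3 · 1 · 2
0 · 3 · 2 · 2 · 1 · 0
3 · 1 · 2 · 3 · 1 · 2
gen 9: 3 · 2 · 3 · 2 · 1 · 3
3 · 1 · 1 · 3 · 1 · 2
0 · 3 · 2 · 3 · 1 · 0
3 · 1 · 3 · 0 · 2 · 2
gen 10: 3 · 2 · 3 · 2 · 1 · 3
3 · 1 · 1 · 3 · 1 · 2
0 · 3 · 2 · 3 · 1 · 0
3 · 1 · 3 · 1 · 2 · 2
gen 11: 3 · 2 · 3 · 2 · 1 · 3
3 · 1 · 1 · 3 · 1 · 2
0 · 3 · 2 · 3 · 1 · 0
3 · 1 · 3 · 2 · 2 · 2
gen 12: 3 · 2 · 3 · 2 · 1 · 3
3 · 1 · 1 · 3 · 1 · 2
0 · 3 · 2 · 3 · 1 · 0
3 · 1 · 3 · 3 · 2 · 2
gen 13: 3 · 2 · 3 · 3 · 1 · 3
3 · 2 · 3 · 0 · 2 · 2
1 · 0 · 1 · 2 · 2 · 0
3 · 3 · 1 · 2 · 3 · 2
gen 14: 3 · 2 · 3 · 3 · 1 · 3
3 · 2 · 3 · 0 · 2 · 2
1 · 0 · 1 · 2 · 2 · 0
3 · 3 · 1 · 3 · 3 · 2
gen 15: 3 · 2 · 3 · 3 · 1 · 3
3 · 2 · 3 · 0 · 2 · 2
1 · 0 · 1 · 3 · 3 · 0
3 · 3 · 2 · 1 · 0 · 3

47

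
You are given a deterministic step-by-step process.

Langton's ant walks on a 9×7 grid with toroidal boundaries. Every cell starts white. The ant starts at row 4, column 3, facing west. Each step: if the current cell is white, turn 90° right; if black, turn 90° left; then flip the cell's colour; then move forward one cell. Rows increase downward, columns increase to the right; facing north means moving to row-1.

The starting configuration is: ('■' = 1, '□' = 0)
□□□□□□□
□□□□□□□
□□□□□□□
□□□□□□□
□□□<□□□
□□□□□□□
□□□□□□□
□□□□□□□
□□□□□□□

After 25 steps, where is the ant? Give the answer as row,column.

5,5

gen 0: □□□□□□□
□□□□□□□
□□□□□□□
□□□□□□□
□□□<□□□
□□□□□□□
□□□□□□□
□□□□□□□
□□□□□□□
gen 1: □□□□□□□
□□□□□□□
□□□□□□□
□□□^□□□
□□□■□□□
□□□□□□□
□□□□□□□
□□□□□□□
□□□□□□□
gen 2: □□□□□□□
□□□□□□□
□□□□□□□
□□□■>□□
□□□■□□□
□□□□□□□
□□□□□□□
□□□□□□□
□□□□□□□
gen 3: □□□□□□□
□□□□□□□
□□□□□□□
□□□■■□□
□□□■v□□
□□□□□□□
□□□□□□□
□□□□□□□
□□□□□□□
gen 4: □□□□□□□
□□□□□□□
□□□□□□□
□□□■■□□
□□□<■□□
□□□□□□□
□□□□□□□
□□□□□□□
□□□□□□□
gen 5: □□□□□□□
□□□□□□□
□□□□□□□
□□□■■□□
□□□□■□□
□□□v□□□
□□□□□□□
□□□□□□□
□□□□□□□
gen 6: □□□□□□□
□□□□□□□
□□□□□□□
□□□■■□□
□□□□■□□
□□<■□□□
□□□□□□□
□□□□□□□
□□□□□□□
gen 7: □□□□□□□
□□□□□□□
□□□□□□□
□□□■■□□
□□^□■□□
□□■■□□□
□□□□□□□
□□□□□□□
□□□□□□□
gen 8: □□□□□□□
□□□□□□□
□□□□□□□
□□□■■□□
□□■>■□□
□□■■□□□
□□□□□□□
□□□□□□□
□□□□□□□
gen 9: □□□□□□□
□□□□□□□
□□□□□□□
□□□■■□□
□□■■■□□
□□■v□□□
□□□□□□□
□□□□□□□
□□□□□□□
gen 10: □□□□□□□
□□□□□□□
□□□□□□□
□□□■■□□
□□■■■□□
□□■□>□□
□□□□□□□
□□□□□□□
□□□□□□□
gen 11: □□□□□□□
□□□□□□□
□□□□□□□
□□□■■□□
□□■■■□□
□□■□■□□
□□□□v□□
□□□□□□□
□□□□□□□
gen 12: □□□□□□□
□□□□□□□
□□□□□□□
□□□■■□□
□□■■■□□
□□■□■□□
□□□<■□□
□□□□□□□
□□□□□□□
gen 13: □□□□□□□
□□□□□□□
□□□□□□□
□□□■■□□
□□■■■□□
□□■^■□□
□□□■■□□
□□□□□□□
□□□□□□□
gen 14: □□□□□□□
□□□□□□□
□□□□□□□
□□□■■□□
□□■■■□□
□□■■>□□
□□□■■□□
□□□□□□□
□□□□□□□
gen 15: □□□□□□□
□□□□□□□
□□□□□□□
□□□■■□□
□□■■^□□
□□■■□□□
□□□■■□□
□□□□□□□
□□□□□□□
gen 16: □□□□□□□
□□□□□□□
□□□□□□□
□□□■■□□
□□■<□□□
□□■■□□□
□□□■■□□
□□□□□□□
□□□□□□□
gen 17: □□□□□□□
□□□□□□□
□□□□□□□
□□□■■□□
□□■□□□□
□□■v□□□
□□□■■□□
□□□□□□□
□□□□□□□
gen 18: □□□□□□□
□□□□□□□
□□□□□□□
□□□■■□□
□□■□□□□
□□■□>□□
□□□■■□□
□□□□□□□
□□□□□□□
gen 19: □□□□□□□
□□□□□□□
□□□□□□□
□□□■■□□
□□■□□□□
□□■□■□□
□□□■v□□
□□□□□□□
□□□□□□□
gen 20: □□□□□□□
□□□□□□□
□□□□□□□
□□□■■□□
□□■□□□□
□□■□■□□
□□□■□>□
□□□□□□□
□□□□□□□
gen 21: □□□□□□□
□□□□□□□
□□□□□□□
□□□■■□□
□□■□□□□
□□■□■□□
□□□■□■□
□□□□□v□
□□□□□□□
gen 22: □□□□□□□
□□□□□□□
□□□□□□□
□□□■■□□
□□■□□□□
□□■□■□□
□□□■□■□
□□□□<■□
□□□□□□□
gen 23: □□□□□□□
□□□□□□□
□□□□□□□
□□□■■□□
□□■□□□□
□□■□■□□
□□□■^■□
□□□□■■□
□□□□□□□
gen 24: □□□□□□□
□□□□□□□
□□□□□□□
□□□■■□□
□□■□□□□
□□■□■□□
□□□■■>□
□□□□■■□
□□□□□□□
gen 25: □□□□□□□
□□□□□□□
□□□□□□□
□□□■■□□
□□■□□□□
□□■□■^□
□□□■■□□
□□□□■■□
□□□□□□□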